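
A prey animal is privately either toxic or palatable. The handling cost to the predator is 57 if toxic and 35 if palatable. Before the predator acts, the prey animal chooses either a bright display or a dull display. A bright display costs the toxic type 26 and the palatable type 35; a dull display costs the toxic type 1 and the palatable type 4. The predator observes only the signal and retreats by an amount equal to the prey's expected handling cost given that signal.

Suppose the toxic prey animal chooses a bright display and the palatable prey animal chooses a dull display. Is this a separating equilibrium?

No

If types separate, bright display earns payment 57 and dull display earns 35.
Toxic: bright display gives 57 − 26 = 31; dull display gives 35 − 1 = 34. Would deviate. ✗
Palatable: dull display gives 35 − 4 = 31; bright display gives 57 − 35 = 22. No deviation. ✓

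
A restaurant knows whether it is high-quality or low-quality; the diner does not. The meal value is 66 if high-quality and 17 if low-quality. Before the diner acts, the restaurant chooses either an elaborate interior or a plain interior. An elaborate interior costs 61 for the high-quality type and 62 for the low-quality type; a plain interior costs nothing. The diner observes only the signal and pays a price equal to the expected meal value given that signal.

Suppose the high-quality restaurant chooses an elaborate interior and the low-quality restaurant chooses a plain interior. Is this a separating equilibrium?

If types separate, elaborate interior earns payment 66 and plain interior earns 17.
High-quality: elaborate interior gives 66 − 61 = 5; plain interior gives 17 − 0 = 17. Would deviate. ✗
Low-quality: plain interior gives 17 − 0 = 17; elaborate interior gives 66 − 62 = 4. No deviation. ✓

No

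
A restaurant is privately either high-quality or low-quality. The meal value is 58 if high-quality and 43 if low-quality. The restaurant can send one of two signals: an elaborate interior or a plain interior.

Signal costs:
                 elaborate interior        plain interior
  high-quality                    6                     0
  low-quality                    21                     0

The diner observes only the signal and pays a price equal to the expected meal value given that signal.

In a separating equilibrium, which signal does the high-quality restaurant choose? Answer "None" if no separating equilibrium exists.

elaborate interior

Try high-quality → elaborate interior, low-quality → plain interior:
  Under separation the diner infers type exactly: elaborate interior → high-quality (pays 58), plain interior → low-quality (pays 43).
  High-quality: elaborate interior gives 58 − 6 = 52; plain interior gives 43 − 0 = 43. No deviation. ✓
  Low-quality: plain interior gives 43 − 0 = 43; elaborate interior gives 58 − 21 = 37. No deviation. ✓
Both hold — the high-quality type sends elaborate interior.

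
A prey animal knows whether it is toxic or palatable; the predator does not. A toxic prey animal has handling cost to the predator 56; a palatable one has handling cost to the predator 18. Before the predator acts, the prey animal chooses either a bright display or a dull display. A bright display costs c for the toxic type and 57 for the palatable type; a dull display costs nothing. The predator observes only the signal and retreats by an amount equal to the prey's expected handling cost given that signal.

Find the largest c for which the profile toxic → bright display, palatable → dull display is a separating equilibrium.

38

Under separation: bright display → toxic (pays 56); dull display → palatable (pays 18).
Palatable: 18 − 0 = 18 ≥ 56 − 57 = -1. Holds regardless of c. ✓
Toxic: 56 − c ≥ 18 − 0, so c ≤ 56 − 18 = 38.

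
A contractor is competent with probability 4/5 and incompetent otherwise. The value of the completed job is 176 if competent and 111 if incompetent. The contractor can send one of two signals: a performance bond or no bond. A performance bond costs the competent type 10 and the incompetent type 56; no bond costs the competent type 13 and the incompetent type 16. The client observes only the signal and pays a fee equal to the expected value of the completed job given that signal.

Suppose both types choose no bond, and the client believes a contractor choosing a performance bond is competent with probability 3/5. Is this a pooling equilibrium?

Yes

At the pooled signal (no bond) the client holds the prior 4/5 and pays 4/5·176 + 1/5·111 = 163. Off-path (bond) belief 3/5 gives 3/5·176 + 2/5·111 = 150.
Competent: no bond gives 163 − 13 = 150; bond gives 150 − 10 = 140. Stays. ✓
Incompetent: no bond gives 163 − 16 = 147; bond gives 150 − 56 = 94. Stays. ✓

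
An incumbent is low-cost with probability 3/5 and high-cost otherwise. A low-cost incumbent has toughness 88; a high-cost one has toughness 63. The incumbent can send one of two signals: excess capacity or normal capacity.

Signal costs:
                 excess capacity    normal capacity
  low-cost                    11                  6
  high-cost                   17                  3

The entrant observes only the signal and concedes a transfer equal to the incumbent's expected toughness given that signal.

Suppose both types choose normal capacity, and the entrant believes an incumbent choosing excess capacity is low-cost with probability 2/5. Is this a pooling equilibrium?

On the equilibrium path (normal capacity) the entrant holds the prior 3/5 and pays 3/5·88 + 2/5·63 = 78. Off-path (excess capacity) belief 2/5 gives 2/5·88 + 3/5·63 = 73.
Low-cost: normal capacity gives 78 − 6 = 72; excess capacity gives 73 − 11 = 62. Stays. ✓
High-cost: normal capacity gives 78 − 3 = 75; excess capacity gives 73 − 17 = 56. Stays. ✓
Beliefs are Bayes-consistent on-path and both types best-respond.

Yes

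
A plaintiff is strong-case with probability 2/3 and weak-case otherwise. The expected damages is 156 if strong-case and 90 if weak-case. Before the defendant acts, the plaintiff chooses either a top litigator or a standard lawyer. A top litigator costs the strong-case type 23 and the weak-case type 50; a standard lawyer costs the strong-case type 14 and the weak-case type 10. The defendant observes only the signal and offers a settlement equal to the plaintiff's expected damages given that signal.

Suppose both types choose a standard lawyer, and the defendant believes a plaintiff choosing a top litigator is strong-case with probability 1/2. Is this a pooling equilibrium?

Yes

On the equilibrium path (standard lawyer) the defendant holds the prior 2/3 and pays 2/3·156 + 1/3·90 = 134. Off-path (top litigator) belief 1/2 gives 1/2·156 + 1/2·90 = 123.
Strong-case: standard lawyer gives 134 − 14 = 120; top litigator gives 123 − 23 = 100. Stays. ✓
Weak-case: standard lawyer gives 134 − 10 = 124; top litigator gives 123 − 50 = 73. Stays. ✓
Beliefs are Bayes-consistent on-path and both types best-respond.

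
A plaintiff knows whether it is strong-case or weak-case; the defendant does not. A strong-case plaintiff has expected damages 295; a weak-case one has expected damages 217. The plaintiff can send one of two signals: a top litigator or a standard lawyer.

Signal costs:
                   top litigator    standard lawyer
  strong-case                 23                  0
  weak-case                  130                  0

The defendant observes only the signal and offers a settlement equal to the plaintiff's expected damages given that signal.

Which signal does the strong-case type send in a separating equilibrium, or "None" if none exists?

top litigator

Try strong-case → top litigator, weak-case → standard lawyer:
  If types separate, top litigator earns payment 295 and standard lawyer earns 217.
  Strong-case: top litigator gives 295 − 23 = 272; standard lawyer gives 217 − 0 = 217. No deviation. ✓
  Weak-case: standard lawyer gives 217 − 0 = 217; top litigator gives 295 − 130 = 165. No deviation. ✓
Both hold — the strong-case type sends top litigator.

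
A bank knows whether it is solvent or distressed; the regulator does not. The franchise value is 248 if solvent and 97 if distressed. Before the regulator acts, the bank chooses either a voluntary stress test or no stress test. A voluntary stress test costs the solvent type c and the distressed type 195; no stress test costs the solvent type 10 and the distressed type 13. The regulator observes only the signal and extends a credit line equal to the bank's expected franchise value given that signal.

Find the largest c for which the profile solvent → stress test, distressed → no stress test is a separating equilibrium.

Under separation: stress test → solvent (pays 248); no stress test → distressed (pays 97).
Distressed: 97 − 13 = 84 ≥ 248 − 195 = 53. Holds regardless of c. ✓
Solvent: 248 − c ≥ 97 − 10, so c ≤ 248 − 87 = 161.

161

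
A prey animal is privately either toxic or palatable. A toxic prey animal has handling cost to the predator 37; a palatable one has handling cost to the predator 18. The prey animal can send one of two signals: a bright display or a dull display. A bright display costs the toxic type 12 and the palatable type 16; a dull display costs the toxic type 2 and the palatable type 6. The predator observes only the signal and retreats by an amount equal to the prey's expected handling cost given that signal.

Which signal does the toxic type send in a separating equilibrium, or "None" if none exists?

None

Try toxic → bright display, palatable → dull display:
  If types separate, bright display earns payment 37 and dull display earns 18.
  Toxic: bright display gives 37 − 12 = 25; dull display gives 18 − 2 = 16. No deviation. ✓
  Palatable: dull display gives 18 − 6 = 12; bright display gives 37 − 16 = 21. Would deviate. ✗
Try toxic → dull display, palatable → bright display:
  If types separate, dull display earns payment 37 and bright display earns 18.
  Toxic: dull display gives 37 − 2 = 35; bright display gives 18 − 12 = 6. No deviation. ✓
  Palatable: bright display gives 18 − 16 = 2; dull display gives 37 − 6 = 31. Would deviate. ✗
Neither assignment is incentive-compatible.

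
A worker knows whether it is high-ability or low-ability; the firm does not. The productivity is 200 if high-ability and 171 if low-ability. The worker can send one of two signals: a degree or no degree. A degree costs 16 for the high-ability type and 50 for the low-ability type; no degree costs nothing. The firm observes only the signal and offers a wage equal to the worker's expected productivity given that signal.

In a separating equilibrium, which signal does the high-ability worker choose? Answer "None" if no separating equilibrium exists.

Try high-ability → degree, low-ability → no degree:
  Under separation the firm infers type exactly: degree → high-ability (pays 200), no degree → low-ability (pays 171).
  High-ability: degree gives 200 − 16 = 184; no degree gives 171 − 0 = 171. No deviation. ✓
  Low-ability: no degree gives 171 − 0 = 171; degree gives 200 − 50 = 150. No deviation. ✓
Both hold — the high-ability type sends degree.

degree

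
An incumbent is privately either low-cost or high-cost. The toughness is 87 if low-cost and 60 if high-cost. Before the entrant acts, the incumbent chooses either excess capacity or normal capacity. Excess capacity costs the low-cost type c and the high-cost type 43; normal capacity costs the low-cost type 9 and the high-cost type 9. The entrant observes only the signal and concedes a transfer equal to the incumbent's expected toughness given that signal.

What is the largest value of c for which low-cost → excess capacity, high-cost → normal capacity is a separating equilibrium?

Under separation: excess capacity → low-cost (pays 87); normal capacity → high-cost (pays 60).
High-cost: 60 − 9 = 51 ≥ 87 − 43 = 44. Holds regardless of c. ✓
Low-cost: 87 − c ≥ 60 − 9, so c ≤ 87 − 51 = 36.

36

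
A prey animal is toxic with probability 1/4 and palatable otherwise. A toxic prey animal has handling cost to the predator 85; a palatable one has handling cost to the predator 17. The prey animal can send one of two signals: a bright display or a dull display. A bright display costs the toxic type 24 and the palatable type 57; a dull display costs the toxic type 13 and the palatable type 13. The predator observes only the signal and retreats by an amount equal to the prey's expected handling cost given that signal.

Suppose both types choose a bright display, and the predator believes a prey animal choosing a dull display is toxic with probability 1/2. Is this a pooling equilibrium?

At the pooled signal (bright display) the predator holds the prior 1/4 and pays 1/4·85 + 3/4·17 = 34. Off-path (dull display) belief 1/2 gives 1/2·85 + 1/2·17 = 51.
Toxic: bright display gives 34 − 24 = 10; dull display gives 51 − 13 = 38. Deviates. ✗
Palatable: bright display gives 34 − 57 = -23; dull display gives 51 − 13 = 38. Deviates. ✗

No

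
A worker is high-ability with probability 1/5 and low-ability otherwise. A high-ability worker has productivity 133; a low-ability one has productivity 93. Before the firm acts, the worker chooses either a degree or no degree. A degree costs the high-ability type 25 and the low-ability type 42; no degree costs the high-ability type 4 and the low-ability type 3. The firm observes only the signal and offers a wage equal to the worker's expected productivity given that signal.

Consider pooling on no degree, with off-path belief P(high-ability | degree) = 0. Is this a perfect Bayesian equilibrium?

Yes

On the equilibrium path (no degree) the firm holds the prior 1/5 and pays 1/5·133 + 4/5·93 = 101. Off-path (degree) belief 0 gives 0·133 + 1·93 = 93.
High-ability: no degree gives 101 − 4 = 97; degree gives 93 − 25 = 68. Stays. ✓
Low-ability: no degree gives 101 − 3 = 98; degree gives 93 − 42 = 51. Stays. ✓
Beliefs are Bayes-consistent on-path and both types best-respond.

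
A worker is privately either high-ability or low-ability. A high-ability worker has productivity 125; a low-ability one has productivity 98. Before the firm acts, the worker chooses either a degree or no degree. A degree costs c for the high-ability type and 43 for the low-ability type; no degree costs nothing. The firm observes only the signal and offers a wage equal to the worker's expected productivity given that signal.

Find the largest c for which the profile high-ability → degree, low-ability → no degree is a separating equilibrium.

27

Under separation: degree → high-ability (pays 125); no degree → low-ability (pays 98).
Low-ability: 98 − 0 = 98 ≥ 125 − 43 = 82. Holds regardless of c. ✓
High-ability: 125 − c ≥ 98 − 0, so c ≤ 125 − 98 = 27.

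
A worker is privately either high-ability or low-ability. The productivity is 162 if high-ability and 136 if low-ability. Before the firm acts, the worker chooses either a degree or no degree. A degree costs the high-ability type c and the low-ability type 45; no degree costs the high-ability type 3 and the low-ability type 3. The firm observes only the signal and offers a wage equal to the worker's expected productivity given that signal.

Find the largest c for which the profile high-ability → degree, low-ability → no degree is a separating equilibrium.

29

Under separation: degree → high-ability (pays 162); no degree → low-ability (pays 136).
Low-ability: 136 − 3 = 133 ≥ 162 − 45 = 117. Holds regardless of c. ✓
High-ability: 162 − c ≥ 136 − 3, so c ≤ 162 − 133 = 29.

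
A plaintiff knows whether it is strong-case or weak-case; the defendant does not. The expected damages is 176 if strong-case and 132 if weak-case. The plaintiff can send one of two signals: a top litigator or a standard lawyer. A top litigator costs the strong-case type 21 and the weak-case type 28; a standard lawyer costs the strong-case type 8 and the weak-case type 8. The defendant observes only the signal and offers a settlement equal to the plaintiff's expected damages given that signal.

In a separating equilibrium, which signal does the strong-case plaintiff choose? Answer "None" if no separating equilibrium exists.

Try strong-case → top litigator, weak-case → standard lawyer:
  Under separation the defendant infers type exactly: top litigator → strong-case (pays 176), standard lawyer → weak-case (pays 132).
  Strong-case: top litigator gives 176 − 21 = 155; standard lawyer gives 132 − 8 = 124. No deviation. ✓
  Weak-case: standard lawyer gives 132 − 8 = 124; top litigator gives 176 − 28 = 148. Would deviate. ✗
Try strong-case → standard lawyer, weak-case → top litigator:
  Under separation the defendant infers type exactly: standard lawyer → strong-case (pays 176), top litigator → weak-case (pays 132).
  Strong-case: standard lawyer gives 176 − 8 = 168; top litigator gives 132 − 21 = 111. No deviation. ✓
  Weak-case: top litigator gives 132 − 28 = 104; standard lawyer gives 176 − 8 = 168. Would deviate. ✗
Neither assignment is incentive-compatible.

None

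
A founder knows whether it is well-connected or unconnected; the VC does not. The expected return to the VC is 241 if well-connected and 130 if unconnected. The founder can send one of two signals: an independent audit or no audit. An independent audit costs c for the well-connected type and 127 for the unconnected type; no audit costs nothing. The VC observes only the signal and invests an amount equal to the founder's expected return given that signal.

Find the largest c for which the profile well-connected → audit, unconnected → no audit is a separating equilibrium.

Under separation: audit → well-connected (pays 241); no audit → unconnected (pays 130).
Unconnected: 130 − 0 = 130 ≥ 241 − 127 = 114. Holds regardless of c. ✓
Well-connected: 241 − c ≥ 130 − 0, so c ≤ 241 − 130 = 111.

111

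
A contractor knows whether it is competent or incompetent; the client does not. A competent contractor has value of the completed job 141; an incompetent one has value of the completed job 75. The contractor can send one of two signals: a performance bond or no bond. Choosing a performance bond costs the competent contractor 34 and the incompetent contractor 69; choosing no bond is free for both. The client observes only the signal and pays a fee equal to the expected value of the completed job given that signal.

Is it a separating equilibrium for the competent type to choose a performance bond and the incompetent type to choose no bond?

Yes

Under separation the client infers type exactly: bond → competent (pays 141), no bond → incompetent (pays 75).
Competent: bond gives 141 − 34 = 107; no bond gives 75 − 0 = 75. No deviation. ✓
Incompetent: no bond gives 75 − 0 = 75; bond gives 141 − 69 = 72. No deviation. ✓
Neither type gains from mimicking the other.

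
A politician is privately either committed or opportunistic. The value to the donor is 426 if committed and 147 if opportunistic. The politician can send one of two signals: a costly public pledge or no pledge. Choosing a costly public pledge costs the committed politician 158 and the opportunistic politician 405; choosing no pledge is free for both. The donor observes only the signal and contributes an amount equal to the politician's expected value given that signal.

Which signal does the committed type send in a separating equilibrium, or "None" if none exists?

Try committed → pledge, opportunistic → no pledge:
  Under separation the donor infers type exactly: pledge → committed (pays 426), no pledge → opportunistic (pays 147).
  Committed: pledge gives 426 − 158 = 268; no pledge gives 147 − 0 = 147. No deviation. ✓
  Opportunistic: no pledge gives 147 − 0 = 147; pledge gives 426 − 405 = 21. No deviation. ✓
Both hold — the committed type sends pledge.

pledge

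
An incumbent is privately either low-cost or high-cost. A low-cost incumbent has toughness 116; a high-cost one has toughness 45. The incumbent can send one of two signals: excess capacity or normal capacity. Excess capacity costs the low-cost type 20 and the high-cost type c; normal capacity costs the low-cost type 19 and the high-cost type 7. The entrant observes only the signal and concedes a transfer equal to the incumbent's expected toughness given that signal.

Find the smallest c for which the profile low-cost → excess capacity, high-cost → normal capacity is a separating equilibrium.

78

Under separation: excess capacity → low-cost (pays 116); normal capacity → high-cost (pays 45).
Low-cost: 116 − 20 = 96 ≥ 45 − 19 = 26. Holds regardless of c. ✓
High-cost: 45 − 7 ≥ 116 − c, so c ≥ 116 − 38 = 78.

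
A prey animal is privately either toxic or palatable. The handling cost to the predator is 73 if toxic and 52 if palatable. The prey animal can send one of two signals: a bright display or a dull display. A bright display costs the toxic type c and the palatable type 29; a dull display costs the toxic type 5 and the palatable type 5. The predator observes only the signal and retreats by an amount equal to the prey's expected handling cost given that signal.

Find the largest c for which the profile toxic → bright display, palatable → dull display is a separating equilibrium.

26

Under separation: bright display → toxic (pays 73); dull display → palatable (pays 52).
Palatable: 52 − 5 = 47 ≥ 73 − 29 = 44. Holds regardless of c. ✓
Toxic: 73 − c ≥ 52 − 5, so c ≤ 73 − 47 = 26.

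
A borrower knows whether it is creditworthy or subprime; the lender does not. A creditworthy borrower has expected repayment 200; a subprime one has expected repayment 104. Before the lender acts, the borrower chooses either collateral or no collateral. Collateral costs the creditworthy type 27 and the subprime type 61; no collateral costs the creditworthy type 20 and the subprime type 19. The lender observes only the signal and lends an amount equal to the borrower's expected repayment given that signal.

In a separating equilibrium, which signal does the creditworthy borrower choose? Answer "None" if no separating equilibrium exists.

Try creditworthy → collateral, subprime → no collateral:
  If types separate, collateral earns payment 200 and no collateral earns 104.
  Creditworthy: collateral gives 200 − 27 = 173; no collateral gives 104 − 20 = 84. No deviation. ✓
  Subprime: no collateral gives 104 − 19 = 85; collateral gives 200 − 61 = 139. Would deviate. ✗
Try creditworthy → no collateral, subprime → collateral:
  If types separate, no collateral earns payment 200 and collateral earns 104.
  Creditworthy: no collateral gives 200 − 20 = 180; collateral gives 104 − 27 = 77. No deviation. ✓
  Subprime: collateral gives 104 − 61 = 43; no collateral gives 200 − 19 = 181. Would deviate. ✗
Neither assignment is incentive-compatible.

None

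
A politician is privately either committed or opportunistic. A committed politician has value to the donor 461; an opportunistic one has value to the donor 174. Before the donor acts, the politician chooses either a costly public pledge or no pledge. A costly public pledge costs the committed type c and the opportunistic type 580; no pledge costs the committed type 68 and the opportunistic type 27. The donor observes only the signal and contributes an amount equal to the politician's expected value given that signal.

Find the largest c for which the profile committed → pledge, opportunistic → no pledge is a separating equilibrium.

355

Under separation: pledge → committed (pays 461); no pledge → opportunistic (pays 174).
Opportunistic: 174 − 27 = 147 ≥ 461 − 580 = -119. Holds regardless of c. ✓
Committed: 461 − c ≥ 174 − 68, so c ≤ 461 − 106 = 355.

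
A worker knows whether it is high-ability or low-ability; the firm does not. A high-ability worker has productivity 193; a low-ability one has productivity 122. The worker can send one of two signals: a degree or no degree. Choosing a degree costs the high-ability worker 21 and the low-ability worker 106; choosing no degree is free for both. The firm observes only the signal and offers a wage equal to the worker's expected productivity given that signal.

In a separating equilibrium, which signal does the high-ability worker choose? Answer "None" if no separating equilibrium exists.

degree

Try high-ability → degree, low-ability → no degree:
  If types separate, degree earns payment 193 and no degree earns 122.
  High-ability: degree gives 193 − 21 = 172; no degree gives 122 − 0 = 122. No deviation. ✓
  Low-ability: no degree gives 122 − 0 = 122; degree gives 193 − 106 = 87. No deviation. ✓
Both hold — the high-ability type sends degree.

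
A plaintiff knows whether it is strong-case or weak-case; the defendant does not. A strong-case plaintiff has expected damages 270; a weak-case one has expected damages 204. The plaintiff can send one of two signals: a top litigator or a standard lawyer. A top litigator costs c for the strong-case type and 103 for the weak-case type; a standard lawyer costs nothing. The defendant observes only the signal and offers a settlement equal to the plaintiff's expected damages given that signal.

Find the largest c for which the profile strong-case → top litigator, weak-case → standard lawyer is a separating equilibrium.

66

Under separation: top litigator → strong-case (pays 270); standard lawyer → weak-case (pays 204).
Weak-case: 204 − 0 = 204 ≥ 270 − 103 = 167. Holds regardless of c. ✓
Strong-case: 270 − c ≥ 204 − 0, so c ≤ 270 − 204 = 66.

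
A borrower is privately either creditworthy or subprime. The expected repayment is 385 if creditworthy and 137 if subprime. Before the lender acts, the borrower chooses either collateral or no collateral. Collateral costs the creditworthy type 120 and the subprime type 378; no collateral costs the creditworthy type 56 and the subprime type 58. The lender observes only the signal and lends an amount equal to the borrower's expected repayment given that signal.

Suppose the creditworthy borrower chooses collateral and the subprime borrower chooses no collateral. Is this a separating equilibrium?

Yes

If types separate, collateral earns payment 385 and no collateral earns 137.
Creditworthy: collateral gives 385 − 120 = 265; no collateral gives 137 − 56 = 81. No deviation. ✓
Subprime: no collateral gives 137 − 58 = 79; collateral gives 385 − 378 = 7. No deviation. ✓
Neither type gains from mimicking the other.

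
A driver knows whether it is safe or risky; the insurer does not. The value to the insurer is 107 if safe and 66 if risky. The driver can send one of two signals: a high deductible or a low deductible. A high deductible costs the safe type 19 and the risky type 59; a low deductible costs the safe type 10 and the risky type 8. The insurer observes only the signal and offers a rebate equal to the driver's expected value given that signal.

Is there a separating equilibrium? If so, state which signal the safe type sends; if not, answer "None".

Try safe → high deductible, risky → low deductible:
  Under separation the insurer infers type exactly: high deductible → safe (pays 107), low deductible → risky (pays 66).
  Safe: high deductible gives 107 − 19 = 88; low deductible gives 66 − 10 = 56. No deviation. ✓
  Risky: low deductible gives 66 − 8 = 58; high deductible gives 107 − 59 = 48. No deviation. ✓
Both hold — the safe type sends high deductible.

high deductible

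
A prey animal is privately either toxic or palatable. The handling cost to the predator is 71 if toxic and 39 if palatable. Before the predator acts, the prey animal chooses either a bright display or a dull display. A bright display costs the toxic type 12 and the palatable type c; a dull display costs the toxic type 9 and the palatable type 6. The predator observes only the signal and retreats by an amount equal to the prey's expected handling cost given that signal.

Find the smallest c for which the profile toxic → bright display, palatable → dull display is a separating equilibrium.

Under separation: bright display → toxic (pays 71); dull display → palatable (pays 39).
Toxic: 71 − 12 = 59 ≥ 39 − 9 = 30. Holds regardless of c. ✓
Palatable: 39 − 6 ≥ 71 − c, so c ≥ 71 − 33 = 38.

38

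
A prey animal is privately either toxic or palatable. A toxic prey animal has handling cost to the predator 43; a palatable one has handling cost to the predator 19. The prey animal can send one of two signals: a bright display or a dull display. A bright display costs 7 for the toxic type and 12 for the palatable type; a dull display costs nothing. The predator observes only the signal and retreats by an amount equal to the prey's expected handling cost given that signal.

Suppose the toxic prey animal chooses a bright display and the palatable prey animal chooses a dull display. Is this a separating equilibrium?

Under separation the predator infers type exactly: bright display → toxic (pays 43), dull display → palatable (pays 19).
Toxic: bright display gives 43 − 7 = 36; dull display gives 19 − 0 = 19. No deviation. ✓
Palatable: dull display gives 19 − 0 = 19; bright display gives 43 − 12 = 31. Would deviate. ✗

No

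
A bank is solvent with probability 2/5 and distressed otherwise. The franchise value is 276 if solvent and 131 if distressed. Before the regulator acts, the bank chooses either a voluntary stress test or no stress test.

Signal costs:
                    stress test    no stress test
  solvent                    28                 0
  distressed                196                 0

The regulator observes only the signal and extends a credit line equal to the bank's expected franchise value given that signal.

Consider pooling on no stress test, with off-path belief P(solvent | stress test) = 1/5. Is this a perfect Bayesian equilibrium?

At the pooled signal (no stress test) the regulator holds the prior 2/5 and pays 2/5·276 + 3/5·131 = 189. Off-path (stress test) belief 1/5 gives 1/5·276 + 4/5·131 = 160.
Solvent: no stress test gives 189 − 0 = 189; stress test gives 160 − 28 = 132. Stays. ✓
Distressed: no stress test gives 189 − 0 = 189; stress test gives 160 − 196 = -36. Stays. ✓

Yes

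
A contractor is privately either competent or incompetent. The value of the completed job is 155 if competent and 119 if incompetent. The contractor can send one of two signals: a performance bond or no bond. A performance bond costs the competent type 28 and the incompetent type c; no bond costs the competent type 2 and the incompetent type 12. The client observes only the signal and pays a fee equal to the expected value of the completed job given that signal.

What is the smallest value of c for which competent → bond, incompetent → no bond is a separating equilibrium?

48

Under separation: bond → competent (pays 155); no bond → incompetent (pays 119).
Competent: 155 − 28 = 127 ≥ 119 − 2 = 117. Holds regardless of c. ✓
Incompetent: 119 − 12 ≥ 155 − c, so c ≥ 155 − 107 = 48.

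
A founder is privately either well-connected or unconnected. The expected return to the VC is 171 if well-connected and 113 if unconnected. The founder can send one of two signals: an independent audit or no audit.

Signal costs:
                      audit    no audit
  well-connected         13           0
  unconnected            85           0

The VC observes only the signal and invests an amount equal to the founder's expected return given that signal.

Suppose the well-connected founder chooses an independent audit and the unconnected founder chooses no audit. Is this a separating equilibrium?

If types separate, audit earns payment 171 and no audit earns 113.
Well-connected: audit gives 171 − 13 = 158; no audit gives 113 − 0 = 113. No deviation. ✓
Unconnected: no audit gives 113 − 0 = 113; audit gives 171 − 85 = 86. No deviation. ✓
Both incentive constraints hold.

Yes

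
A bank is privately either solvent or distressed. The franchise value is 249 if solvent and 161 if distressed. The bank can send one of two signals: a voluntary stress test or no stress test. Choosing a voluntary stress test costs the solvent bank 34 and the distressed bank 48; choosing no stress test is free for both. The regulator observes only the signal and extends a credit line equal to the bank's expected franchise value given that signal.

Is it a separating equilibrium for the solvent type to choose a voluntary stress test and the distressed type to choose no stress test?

No

If types separate, stress test earns payment 249 and no stress test earns 161.
Solvent: stress test gives 249 − 34 = 215; no stress test gives 161 − 0 = 161. No deviation. ✓
Distressed: no stress test gives 161 − 0 = 161; stress test gives 249 − 48 = 201. Would deviate. ✗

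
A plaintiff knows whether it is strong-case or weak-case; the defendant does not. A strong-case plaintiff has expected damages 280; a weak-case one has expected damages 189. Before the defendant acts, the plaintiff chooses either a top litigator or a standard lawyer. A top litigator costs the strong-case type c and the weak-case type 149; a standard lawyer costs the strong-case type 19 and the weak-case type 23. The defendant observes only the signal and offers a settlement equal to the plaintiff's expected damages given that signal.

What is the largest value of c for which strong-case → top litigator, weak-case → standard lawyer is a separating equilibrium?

110

Under separation: top litigator → strong-case (pays 280); standard lawyer → weak-case (pays 189).
Weak-case: 189 − 23 = 166 ≥ 280 − 149 = 131. Holds regardless of c. ✓
Strong-case: 280 − c ≥ 189 − 19, so c ≤ 280 − 170 = 110.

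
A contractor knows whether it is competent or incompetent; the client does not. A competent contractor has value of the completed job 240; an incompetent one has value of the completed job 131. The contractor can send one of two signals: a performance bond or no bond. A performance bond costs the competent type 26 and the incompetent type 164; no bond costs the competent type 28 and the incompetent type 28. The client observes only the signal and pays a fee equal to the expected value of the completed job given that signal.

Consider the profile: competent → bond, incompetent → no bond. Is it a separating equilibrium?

Under separation the client infers type exactly: bond → competent (pays 240), no bond → incompetent (pays 131).
Competent: bond gives 240 − 26 = 214; no bond gives 131 − 28 = 103. No deviation. ✓
Incompetent: no bond gives 131 − 28 = 103; bond gives 240 − 164 = 76. No deviation. ✓
Neither type gains from mimicking the other.

Yes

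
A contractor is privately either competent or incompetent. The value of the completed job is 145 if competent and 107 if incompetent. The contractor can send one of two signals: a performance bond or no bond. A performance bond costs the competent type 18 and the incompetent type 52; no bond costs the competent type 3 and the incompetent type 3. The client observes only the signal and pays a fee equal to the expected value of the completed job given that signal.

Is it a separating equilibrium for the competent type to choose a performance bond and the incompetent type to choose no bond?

Yes

Under separation the client infers type exactly: bond → competent (pays 145), no bond → incompetent (pays 107).
Competent: bond gives 145 − 18 = 127; no bond gives 107 − 3 = 104. No deviation. ✓
Incompetent: no bond gives 107 − 3 = 104; bond gives 145 − 52 = 93. No deviation. ✓
Neither type gains from mimicking the other.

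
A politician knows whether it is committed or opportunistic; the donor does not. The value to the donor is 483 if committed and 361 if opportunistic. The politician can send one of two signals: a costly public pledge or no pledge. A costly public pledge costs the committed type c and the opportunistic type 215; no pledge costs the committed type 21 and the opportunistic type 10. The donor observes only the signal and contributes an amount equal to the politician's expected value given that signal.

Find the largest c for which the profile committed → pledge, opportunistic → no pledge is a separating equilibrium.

Under separation: pledge → committed (pays 483); no pledge → opportunistic (pays 361).
Opportunistic: 361 − 10 = 351 ≥ 483 − 215 = 268. Holds regardless of c. ✓
Committed: 483 − c ≥ 361 − 21, so c ≤ 483 − 340 = 143.

143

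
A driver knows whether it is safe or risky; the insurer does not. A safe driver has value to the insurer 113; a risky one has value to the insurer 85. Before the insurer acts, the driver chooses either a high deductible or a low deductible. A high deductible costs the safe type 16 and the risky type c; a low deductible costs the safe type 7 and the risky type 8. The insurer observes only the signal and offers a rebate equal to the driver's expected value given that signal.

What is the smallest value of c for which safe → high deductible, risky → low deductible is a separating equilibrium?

36

Under separation: high deductible → safe (pays 113); low deductible → risky (pays 85).
Safe: 113 − 16 = 97 ≥ 85 − 7 = 78. Holds regardless of c. ✓
Risky: 85 − 8 ≥ 113 − c, so c ≥ 113 − 77 = 36.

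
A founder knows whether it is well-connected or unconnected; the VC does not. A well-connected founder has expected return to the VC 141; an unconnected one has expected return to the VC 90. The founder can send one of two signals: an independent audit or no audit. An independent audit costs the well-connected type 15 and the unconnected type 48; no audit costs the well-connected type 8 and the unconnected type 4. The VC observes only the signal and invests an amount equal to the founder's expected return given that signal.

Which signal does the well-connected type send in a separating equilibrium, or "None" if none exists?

None

Try well-connected → audit, unconnected → no audit:
  If types separate, audit earns payment 141 and no audit earns 90.
  Well-connected: audit gives 141 − 15 = 126; no audit gives 90 − 8 = 82. No deviation. ✓
  Unconnected: no audit gives 90 − 4 = 86; audit gives 141 − 48 = 93. Would deviate. ✗
Try well-connected → no audit, unconnected → audit:
  If types separate, no audit earns payment 141 and audit earns 90.
  Well-connected: no audit gives 141 − 8 = 133; audit gives 90 − 15 = 75. No deviation. ✓
  Unconnected: audit gives 90 − 48 = 42; no audit gives 141 − 4 = 137. Would deviate. ✗
Neither assignment is incentive-compatible.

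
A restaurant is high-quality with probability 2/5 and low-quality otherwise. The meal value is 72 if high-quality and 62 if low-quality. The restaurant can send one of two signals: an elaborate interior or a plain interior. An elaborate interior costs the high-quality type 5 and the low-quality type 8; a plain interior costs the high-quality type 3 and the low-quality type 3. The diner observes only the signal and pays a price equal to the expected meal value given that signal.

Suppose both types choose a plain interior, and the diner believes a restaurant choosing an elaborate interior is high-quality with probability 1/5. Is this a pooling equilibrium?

On the equilibrium path (plain interior) the diner holds the prior 2/5 and pays 2/5·72 + 3/5·62 = 66. Off-path (elaborate interior) belief 1/5 gives 1/5·72 + 4/5·62 = 64.
High-quality: plain interior gives 66 − 3 = 63; elaborate interior gives 64 − 5 = 59. Stays. ✓
Low-quality: plain interior gives 66 − 3 = 63; elaborate interior gives 64 − 8 = 56. Stays. ✓
Beliefs are Bayes-consistent on-path and both types best-respond.

Yes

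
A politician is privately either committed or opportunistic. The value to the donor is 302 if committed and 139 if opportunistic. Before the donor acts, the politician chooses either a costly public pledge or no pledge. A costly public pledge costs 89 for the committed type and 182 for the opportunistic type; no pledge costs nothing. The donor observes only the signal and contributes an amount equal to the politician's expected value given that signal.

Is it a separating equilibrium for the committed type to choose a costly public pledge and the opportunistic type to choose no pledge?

Under separation the donor infers type exactly: pledge → committed (pays 302), no pledge → opportunistic (pays 139).
Committed: pledge gives 302 − 89 = 213; no pledge gives 139 − 0 = 139. No deviation. ✓
Opportunistic: no pledge gives 139 − 0 = 139; pledge gives 302 − 182 = 120. No deviation. ✓
Both incentive constraints hold.

Yes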